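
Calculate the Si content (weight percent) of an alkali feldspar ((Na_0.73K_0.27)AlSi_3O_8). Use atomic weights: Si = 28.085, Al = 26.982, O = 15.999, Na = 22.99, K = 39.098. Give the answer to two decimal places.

Formula mass = 0.73×22.99 + 0.27×39.098 + 1×26.982 + 3×28.085 + 8×15.999 = 266.568 g/mol, of which 84.255 g is Si.
So Si makes up 84.255/266.568 = 0.3161 of the mass, i.e. 31.61%.

31.61 weight percent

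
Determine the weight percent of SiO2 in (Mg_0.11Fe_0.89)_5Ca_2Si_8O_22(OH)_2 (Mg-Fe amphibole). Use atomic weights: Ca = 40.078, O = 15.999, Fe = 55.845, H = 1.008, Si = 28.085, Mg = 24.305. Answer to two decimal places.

Molar mass of (Mg_0.11Fe_0.89)_5Ca_2Si_8O_22(OH)_2 = 0.55*24.305 + 4.45*55.845 + 2*40.078 + 8*28.085 + 24*15.999 + 2*1.008 = 952.706 g/mol.
Each formula unit contains 8 Si, equivalent to 8/1 = 8.0000 mol SiO2.
M(SiO2) = 1×28.085 + 2×15.999 = 60.083 g/mol.
Mass of SiO2 per formula unit = 8.0000 × 60.083 = 480.664 g.
SiO2 wt% = 480.664 / 952.706 × 100 = 50.45%.

50.45 wt%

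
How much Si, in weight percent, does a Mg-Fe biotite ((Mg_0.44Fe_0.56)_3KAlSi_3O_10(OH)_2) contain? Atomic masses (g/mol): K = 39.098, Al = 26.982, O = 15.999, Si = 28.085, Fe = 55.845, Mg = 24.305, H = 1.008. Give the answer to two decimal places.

Molar mass of (Mg_0.44Fe_0.56)_3KAlSi_3O_10(OH)_2: 1.32*24.305 + 1.68*55.845 + 1*39.098 + 1*26.982 + 3*28.085 + 12*15.999 + 2*1.008 = 470.241 g/mol.
Mass of Si per formula unit: 3 × 28.085 = 84.255 g.
Weight fraction Si = 84.255 / 470.241 = 0.1792.

17.92 weight percent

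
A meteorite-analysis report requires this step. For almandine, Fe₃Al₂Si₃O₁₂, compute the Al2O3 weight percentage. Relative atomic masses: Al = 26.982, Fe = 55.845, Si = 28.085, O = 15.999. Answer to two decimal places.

20.48 wt%

M(Fe₃Al₂Si₃O₁₂) = 497.742 g/mol; M(Al2O3) = 101.961 g/mol.
Moles Al2O3 per formula unit = 2 Al ÷ 2 = 1.0000.
Al2O3 fraction = (1.0000 × 101.961) / 497.742 = 101.961/497.742 = 0.2048.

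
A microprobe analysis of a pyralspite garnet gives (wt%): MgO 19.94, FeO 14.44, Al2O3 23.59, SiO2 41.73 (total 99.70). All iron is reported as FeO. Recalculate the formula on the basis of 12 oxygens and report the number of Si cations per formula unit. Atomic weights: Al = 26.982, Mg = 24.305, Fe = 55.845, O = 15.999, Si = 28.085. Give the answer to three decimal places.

2.999 Si apfu

MgO: 19.94/40.304 = 0.49474 mol → 0.49474 mol Mg, 0.49474 mol O.
FeO: 14.44/71.844 = 0.20099 mol → 0.20099 mol Fe, 0.20099 mol O.
Al2O3: 23.59/101.961 = 0.23136 mol → 0.46272 mol Al, 0.69408 mol O.
SiO2: 41.73/60.083 = 0.69454 mol → 0.69454 mol Si, 1.38908 mol O.
Total oxygen = 2.77889 mol. Normalization factor = 12/2.77889 = 4.31827.
Si per 12 O = 0.69454 × 4.31827 = 2.999.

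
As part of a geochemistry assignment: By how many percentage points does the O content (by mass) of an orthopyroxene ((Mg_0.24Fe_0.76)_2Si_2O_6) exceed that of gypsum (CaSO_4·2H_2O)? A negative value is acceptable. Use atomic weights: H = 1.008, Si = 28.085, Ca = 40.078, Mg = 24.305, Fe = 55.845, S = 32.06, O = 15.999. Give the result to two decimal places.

-17.16 percentage points

O in (Mg_0.24Fe_0.76)_2Si_2O_6: molar mass 248.715 g/mol; 6×15.999 = 95.994 g → 38.60 wt%.
O in CaSO_4·2H_2O: molar mass 172.164 g/mol; 6×15.999 = 95.994 g → 55.76 wt%.
Difference = 38.60 − 55.76 = -17.16 percentage points.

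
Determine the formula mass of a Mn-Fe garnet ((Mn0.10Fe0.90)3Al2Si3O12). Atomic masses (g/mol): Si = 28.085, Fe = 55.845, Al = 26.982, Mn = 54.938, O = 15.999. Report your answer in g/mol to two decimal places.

497.47 g/mol

Mn: 0.30 × 54.938 = 16.4814
Fe: 2.70 × 55.845 = 150.7815
Al: 2 × 26.982 = 53.9640
Si: 3 × 28.085 = 84.2550
O: 12 × 15.999 = 191.9880
Summing the contributions gives the formula mass.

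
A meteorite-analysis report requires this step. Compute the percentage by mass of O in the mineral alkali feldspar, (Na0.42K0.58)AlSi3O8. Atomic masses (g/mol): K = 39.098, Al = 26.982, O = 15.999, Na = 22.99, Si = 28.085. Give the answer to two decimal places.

47.13 wt%

Formula mass = 0.42·22.99 + 0.58·39.098 + 1·26.982 + 3·28.085 + 8·15.999 = 271.562 g/mol, of which 127.992 g is O.
So O makes up 127.992/271.562 = 0.4713 of the mass, i.e. 47.13%.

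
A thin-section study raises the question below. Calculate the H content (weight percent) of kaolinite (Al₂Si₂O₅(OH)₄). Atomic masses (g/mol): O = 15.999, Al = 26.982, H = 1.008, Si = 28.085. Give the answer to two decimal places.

Formula mass = 2*26.982 + 2*28.085 + 9*15.999 + 4*1.008 = 258.157 g/mol, of which 4.032 g is H.
So H makes up 4.032/258.157 = 0.0156 of the mass, i.e. 1.56%.

1.56 weight percent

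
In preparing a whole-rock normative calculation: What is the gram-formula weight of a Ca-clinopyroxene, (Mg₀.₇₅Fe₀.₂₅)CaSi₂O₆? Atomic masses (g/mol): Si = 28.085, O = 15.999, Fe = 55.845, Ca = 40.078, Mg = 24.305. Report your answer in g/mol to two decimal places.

224.43 g/mol

The formula mass is the sum 0.75·24.305 + 0.25·55.845 + 1·40.078 + 2·28.085 + 6·15.999.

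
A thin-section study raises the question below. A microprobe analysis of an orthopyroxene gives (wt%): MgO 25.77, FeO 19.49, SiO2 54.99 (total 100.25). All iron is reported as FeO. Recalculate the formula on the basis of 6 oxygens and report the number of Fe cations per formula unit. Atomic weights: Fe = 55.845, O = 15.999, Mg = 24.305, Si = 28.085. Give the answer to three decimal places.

25.77 wt% MgO ÷ 40.304 g/mol = 0.63939 mol, giving 0.63939 Mg and 0.63939 O.
19.49 wt% FeO ÷ 71.844 g/mol = 0.27128 mol, giving 0.27128 Fe and 0.27128 O.
54.99 wt% SiO2 ÷ 60.083 g/mol = 0.91523 mol, giving 0.91523 Si and 1.83046 O.
Oxygen sums to 2.74113; scaling by 6/2.74113 = 2.18888 puts the formula on 6 O.
Fe: 0.27128 × 2.18888 = 0.594 atoms per formula unit.

0.594 Fe apfu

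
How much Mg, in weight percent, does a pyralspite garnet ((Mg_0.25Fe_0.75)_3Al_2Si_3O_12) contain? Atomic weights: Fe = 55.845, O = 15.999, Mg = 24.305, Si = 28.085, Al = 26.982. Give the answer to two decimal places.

3.85 weight percent

Formula mass = 0.75×24.305 + 2.25×55.845 + 2×26.982 + 3×28.085 + 12×15.999 = 474.087 g/mol, of which 18.229 g is Mg.
So Mg makes up 18.229/474.087 = 0.0385 of the mass, i.e. 3.85%.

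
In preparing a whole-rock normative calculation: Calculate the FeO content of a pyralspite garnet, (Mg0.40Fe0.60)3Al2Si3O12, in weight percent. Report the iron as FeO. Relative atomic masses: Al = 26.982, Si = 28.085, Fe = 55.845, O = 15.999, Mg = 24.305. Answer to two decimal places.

28.12 wt%

Formula mass = 459.894 g/mol.
1.80 Fe → 1.8000 mol FeO per formula unit; M(FeO) = 71.844, so FeO mass = 129.319 g.
129.319/459.894 × 100 = 28.12 wt%.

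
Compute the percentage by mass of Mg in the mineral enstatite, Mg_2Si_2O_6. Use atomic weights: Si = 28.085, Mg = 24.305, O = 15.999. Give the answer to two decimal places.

24.21 weight percent

M(Mg_2Si_2O_6) = 200.774 g/mol.
Mg contributes 2 × 24.305 = 48.610 g per mole.
48.610/200.774 = 0.2421 → 24.21%.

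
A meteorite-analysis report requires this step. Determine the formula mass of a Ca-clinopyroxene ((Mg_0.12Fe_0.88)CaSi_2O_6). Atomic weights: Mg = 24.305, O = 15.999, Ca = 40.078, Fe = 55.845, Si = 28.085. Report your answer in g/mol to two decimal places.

Mg: 0.12 × 24.305 = 2.9166
Fe: 0.88 × 55.845 = 49.1436
Ca: 1 × 40.078 = 40.0780
Si: 2 × 28.085 = 56.1700
O: 6 × 15.999 = 95.9940
Summing the contributions gives the formula mass.

244.30 g/mol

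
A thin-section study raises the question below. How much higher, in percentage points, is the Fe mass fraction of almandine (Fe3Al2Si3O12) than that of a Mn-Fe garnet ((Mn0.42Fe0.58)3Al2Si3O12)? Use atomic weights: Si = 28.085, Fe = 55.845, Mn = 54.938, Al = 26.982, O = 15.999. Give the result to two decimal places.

M(Fe3Al2Si3O12) = 497.742 g/mol, so wt% Fe = 167.535/497.742 × 100 = 33.66%.
M((Mn0.42Fe0.58)3Al2Si3O12) = 496.599 g/mol, so wt% Fe = 97.170/496.599 × 100 = 19.57%.
33.66 − 19.57 = 14.09 pp.

14.09 percentage points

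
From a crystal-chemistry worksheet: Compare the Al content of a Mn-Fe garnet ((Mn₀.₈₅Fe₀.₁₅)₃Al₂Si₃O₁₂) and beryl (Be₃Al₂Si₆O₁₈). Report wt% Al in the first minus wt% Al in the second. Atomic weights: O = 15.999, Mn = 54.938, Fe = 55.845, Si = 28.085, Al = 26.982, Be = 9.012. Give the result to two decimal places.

Al in (Mn₀.₈₅Fe₀.₁₅)₃Al₂Si₃O₁₂: molar mass 495.429 g/mol; 2×26.982 = 53.964 g → 10.89 wt%.
Al in Be₃Al₂Si₆O₁₈: molar mass 537.492 g/mol; 2×26.982 = 53.964 g → 10.04 wt%.
Difference = 10.89 − 10.04 = 0.85 percentage points.

0.85 percentage points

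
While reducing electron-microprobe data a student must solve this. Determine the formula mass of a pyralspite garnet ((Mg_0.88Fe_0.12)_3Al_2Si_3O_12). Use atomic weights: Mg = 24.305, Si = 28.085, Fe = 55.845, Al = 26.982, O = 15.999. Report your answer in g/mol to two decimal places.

414.48 g/mol

Mg: 2.64 × 24.305 = 64.1652
Fe: 0.36 × 55.845 = 20.1042
Al: 2 × 26.982 = 53.9640
Si: 3 × 28.085 = 84.2550
O: 12 × 15.999 = 191.9880
Summing the contributions gives the formula mass.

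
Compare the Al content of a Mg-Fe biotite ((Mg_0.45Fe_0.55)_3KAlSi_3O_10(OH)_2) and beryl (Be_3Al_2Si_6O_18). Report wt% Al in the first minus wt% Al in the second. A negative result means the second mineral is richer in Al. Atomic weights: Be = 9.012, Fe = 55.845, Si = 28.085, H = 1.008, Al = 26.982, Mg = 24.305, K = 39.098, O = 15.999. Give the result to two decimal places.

-4.29 percentage points

M((Mg_0.45Fe_0.55)_3KAlSi_3O_10(OH)_2) = 469.295 g/mol, so wt% Al = 26.982/469.295 × 100 = 5.75%.
M(Be_3Al_2Si_6O_18) = 537.492 g/mol, so wt% Al = 53.964/537.492 × 100 = 10.04%.
5.75 − 10.04 = -4.29 pp.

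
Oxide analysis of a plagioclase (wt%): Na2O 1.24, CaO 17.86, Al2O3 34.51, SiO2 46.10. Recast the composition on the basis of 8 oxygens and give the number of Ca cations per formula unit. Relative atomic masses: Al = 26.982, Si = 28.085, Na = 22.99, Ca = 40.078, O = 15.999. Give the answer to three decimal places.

Na2O (M=61.979): mol = 0.02001; Na = 0.04002, O = 0.02001.
CaO (M=56.077): mol = 0.31849; Ca = 0.31849, O = 0.31849.
Al2O3 (M=101.961): mol = 0.33846; Al = 0.67692, O = 1.01538.
SiO2 (M=60.083): mol = 0.76727; Si = 0.76727, O = 1.53454.
ΣO = 2.88842; factor = 8/ΣO = 2.76968.
Ca apfu = 0.31849 × 2.76968 = 0.882.

0.882 Ca apfu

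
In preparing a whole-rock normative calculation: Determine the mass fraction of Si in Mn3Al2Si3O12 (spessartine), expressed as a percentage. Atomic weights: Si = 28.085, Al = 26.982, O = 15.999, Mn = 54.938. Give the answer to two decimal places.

M(Mn3Al2Si3O12) = 495.021 g/mol.
Si contributes 3 × 28.085 = 84.255 g per mole.
84.255/495.021 = 0.1702 → 17.02%.

17.02 mass %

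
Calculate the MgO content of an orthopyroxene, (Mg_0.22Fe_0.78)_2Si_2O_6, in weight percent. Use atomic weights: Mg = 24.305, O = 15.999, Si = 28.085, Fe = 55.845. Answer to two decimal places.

7.09 wt%

M((Mg_0.22Fe_0.78)_2Si_2O_6) = 249.976 g/mol; M(MgO) = 40.304 g/mol.
Moles MgO per formula unit = 0.44 Mg ÷ 1 = 0.4400.
MgO fraction = (0.4400 × 40.304) / 249.976 = 17.734/249.976 = 0.0709.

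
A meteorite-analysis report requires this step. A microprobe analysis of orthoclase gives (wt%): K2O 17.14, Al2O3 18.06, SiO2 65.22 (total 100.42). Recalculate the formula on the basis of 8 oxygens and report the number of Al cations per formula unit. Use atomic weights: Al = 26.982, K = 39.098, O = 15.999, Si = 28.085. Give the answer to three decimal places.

0.983 Al apfu

K2O (M=94.195): mol = 0.18196; K = 0.36392, O = 0.18196.
Al2O3 (M=101.961): mol = 0.17713; Al = 0.35426, O = 0.53139.
SiO2 (M=60.083): mol = 1.08550; Si = 1.08550, O = 2.17100.
ΣO = 2.88435; factor = 8/ΣO = 2.77359.
Al apfu = 0.35426 × 2.77359 = 0.983.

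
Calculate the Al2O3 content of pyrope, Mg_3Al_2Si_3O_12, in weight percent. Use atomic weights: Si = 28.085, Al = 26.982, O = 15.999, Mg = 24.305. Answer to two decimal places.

25.29 wt%

Formula mass = 403.122 g/mol.
2 Al → 1.0000 mol Al2O3 per formula unit; M(Al2O3) = 101.961, so Al2O3 mass = 101.961 g.
101.961/403.122 × 100 = 25.29 wt%.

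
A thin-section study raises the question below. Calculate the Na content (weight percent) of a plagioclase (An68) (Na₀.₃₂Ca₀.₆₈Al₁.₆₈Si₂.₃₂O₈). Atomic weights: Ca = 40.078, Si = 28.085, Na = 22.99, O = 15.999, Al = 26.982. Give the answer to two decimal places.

2.69 weight percent

Formula mass = 0.32·22.99 + 0.68·40.078 + 1.68·26.982 + 2.32·28.085 + 8·15.999 = 273.089 g/mol, of which 7.357 g is Na.
So Na makes up 7.357/273.089 = 0.0269 of the mass, i.e. 2.69%.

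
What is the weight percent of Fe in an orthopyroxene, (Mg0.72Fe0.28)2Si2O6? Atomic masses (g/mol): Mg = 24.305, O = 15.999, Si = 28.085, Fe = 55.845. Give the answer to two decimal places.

14.32 mass %

Formula mass = 1.44*24.305 + 0.56*55.845 + 2*28.085 + 6*15.999 = 218.436 g/mol, of which 31.273 g is Fe.
So Fe makes up 31.273/218.436 = 0.1432 of the mass, i.e. 14.32%.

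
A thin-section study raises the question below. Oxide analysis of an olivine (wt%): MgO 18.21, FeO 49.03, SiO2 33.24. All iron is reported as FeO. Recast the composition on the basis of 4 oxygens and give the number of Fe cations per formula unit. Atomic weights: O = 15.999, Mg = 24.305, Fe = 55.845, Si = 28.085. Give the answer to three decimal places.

1.218 Fe apfu

MgO (M=40.304): mol = 0.45182; Mg = 0.45182, O = 0.45182.
FeO (M=71.844): mol = 0.68245; Fe = 0.68245, O = 0.68245.
SiO2 (M=60.083): mol = 0.55323; Si = 0.55323, O = 1.10646.
ΣO = 2.24073; factor = 4/ΣO = 1.78513.
Fe apfu = 0.68245 × 1.78513 = 1.218.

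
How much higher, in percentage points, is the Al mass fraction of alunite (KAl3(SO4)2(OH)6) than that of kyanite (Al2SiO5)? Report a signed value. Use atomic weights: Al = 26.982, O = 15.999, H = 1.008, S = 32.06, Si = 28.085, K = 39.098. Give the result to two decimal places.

M(KAl3(SO4)2(OH)6) = 414.198 g/mol, so wt% Al = 80.946/414.198 × 100 = 19.54%.
M(Al2SiO5) = 162.044 g/mol, so wt% Al = 53.964/162.044 × 100 = 33.30%.
19.54 − 33.30 = -13.76 pp.

-13.76 percentage points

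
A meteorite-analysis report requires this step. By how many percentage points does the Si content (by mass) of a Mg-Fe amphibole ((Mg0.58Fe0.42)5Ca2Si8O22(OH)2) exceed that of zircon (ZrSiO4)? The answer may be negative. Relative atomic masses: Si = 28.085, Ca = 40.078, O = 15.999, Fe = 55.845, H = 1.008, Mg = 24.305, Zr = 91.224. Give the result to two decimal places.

Si in (Mg0.58Fe0.42)5Ca2Si8O22(OH)2: molar mass 878.587 g/mol; 8×28.085 = 224.680 g → 25.57 wt%.
Si in ZrSiO4: molar mass 183.305 g/mol; 1×28.085 = 28.085 g → 15.32 wt%.
Difference = 25.57 − 15.32 = 10.25 percentage points.

10.25 percentage points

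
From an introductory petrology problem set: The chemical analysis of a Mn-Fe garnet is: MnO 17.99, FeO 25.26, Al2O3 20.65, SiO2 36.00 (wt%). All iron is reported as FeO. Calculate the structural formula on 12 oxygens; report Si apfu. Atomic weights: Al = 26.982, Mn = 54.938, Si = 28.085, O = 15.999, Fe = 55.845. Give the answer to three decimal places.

2.982 Si apfu

17.99 wt% MnO ÷ 70.937 g/mol = 0.25361 mol, giving 0.25361 Mn and 0.25361 O.
25.26 wt% FeO ÷ 71.844 g/mol = 0.35160 mol, giving 0.35160 Fe and 0.35160 O.
20.65 wt% Al2O3 ÷ 101.961 g/mol = 0.20253 mol, giving 0.40506 Al and 0.60759 O.
36.00 wt% SiO2 ÷ 60.083 g/mol = 0.59917 mol, giving 0.59917 Si and 1.19834 O.
Oxygen sums to 2.41114; scaling by 12/2.41114 = 4.97690 puts the formula on 12 O.
Si: 0.59917 × 4.97690 = 2.982 atoms per formula unit.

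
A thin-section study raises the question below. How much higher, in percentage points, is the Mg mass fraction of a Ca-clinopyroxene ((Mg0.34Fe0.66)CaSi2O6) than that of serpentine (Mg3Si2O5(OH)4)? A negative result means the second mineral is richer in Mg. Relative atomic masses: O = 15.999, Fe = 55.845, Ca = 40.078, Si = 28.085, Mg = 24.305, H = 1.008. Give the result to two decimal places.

-22.83 percentage points

First mineral: 8.264 g Mg in 237.363 g formula = 3.48 wt% Mg.
Second mineral: 72.915 g Mg in 277.108 g formula = 26.31 wt% Mg.
3.48% − 26.31% gives a difference of -22.83 percentage points.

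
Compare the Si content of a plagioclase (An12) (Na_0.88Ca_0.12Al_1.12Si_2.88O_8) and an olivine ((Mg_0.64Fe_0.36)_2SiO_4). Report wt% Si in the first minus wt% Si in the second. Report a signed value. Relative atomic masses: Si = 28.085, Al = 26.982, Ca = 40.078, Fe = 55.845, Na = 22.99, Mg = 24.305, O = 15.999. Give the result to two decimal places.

M(Na_0.88Ca_0.12Al_1.12Si_2.88O_8) = 264.137 g/mol, so wt% Si = 80.885/264.137 × 100 = 30.62%.
M((Mg_0.64Fe_0.36)_2SiO_4) = 163.400 g/mol, so wt% Si = 28.085/163.400 × 100 = 17.19%.
30.62 − 17.19 = 13.43 pp.

13.43 percentage points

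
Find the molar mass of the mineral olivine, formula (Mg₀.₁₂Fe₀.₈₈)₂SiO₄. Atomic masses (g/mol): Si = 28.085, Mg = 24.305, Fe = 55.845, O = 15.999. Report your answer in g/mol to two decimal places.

196.20 g/mol

The formula mass is the sum 0.24×24.305 + 1.76×55.845 + 1×28.085 + 4×15.999.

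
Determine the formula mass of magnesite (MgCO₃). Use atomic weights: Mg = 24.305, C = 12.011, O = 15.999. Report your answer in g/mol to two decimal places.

84.31 g/mol

The formula mass is the sum 1*24.305 + 1*12.011 + 3*15.999.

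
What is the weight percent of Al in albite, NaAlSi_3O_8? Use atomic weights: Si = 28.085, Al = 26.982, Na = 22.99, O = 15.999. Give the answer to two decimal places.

M(NaAlSi_3O_8) = 262.219 g/mol.
Al contributes 1 × 26.982 = 26.982 g per mole.
26.982/262.219 = 0.1029 → 10.29%.

10.29 mass %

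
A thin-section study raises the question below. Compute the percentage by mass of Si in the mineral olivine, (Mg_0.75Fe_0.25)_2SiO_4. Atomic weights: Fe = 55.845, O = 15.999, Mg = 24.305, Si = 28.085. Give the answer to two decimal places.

Formula mass = 1.50×24.305 + 0.50×55.845 + 1×28.085 + 4×15.999 = 156.461 g/mol, of which 28.085 g is Si.
So Si makes up 28.085/156.461 = 0.1795 of the mass, i.e. 17.95%.

17.95 weight percent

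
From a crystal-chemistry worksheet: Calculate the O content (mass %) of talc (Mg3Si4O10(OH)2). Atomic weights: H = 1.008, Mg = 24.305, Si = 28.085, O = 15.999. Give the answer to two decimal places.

M(Mg3Si4O10(OH)2) = 379.259 g/mol.
O contributes 12 × 15.999 = 191.988 g per mole.
191.988/379.259 = 0.5062 → 50.62%.

50.62 mass %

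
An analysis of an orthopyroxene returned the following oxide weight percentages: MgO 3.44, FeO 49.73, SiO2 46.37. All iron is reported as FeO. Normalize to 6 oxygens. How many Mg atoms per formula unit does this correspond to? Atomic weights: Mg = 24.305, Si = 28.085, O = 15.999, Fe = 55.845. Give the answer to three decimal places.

MgO: 3.44/40.304 = 0.08535 mol → 0.08535 mol Mg, 0.08535 mol O.
FeO: 49.73/71.844 = 0.69219 mol → 0.69219 mol Fe, 0.69219 mol O.
SiO2: 46.37/60.083 = 0.77177 mol → 0.77177 mol Si, 1.54354 mol O.
Total oxygen = 2.32108 mol. Normalization factor = 6/2.32108 = 2.58500.
Mg per 6 O = 0.08535 × 2.58500 = 0.221.

0.221 Mg apfu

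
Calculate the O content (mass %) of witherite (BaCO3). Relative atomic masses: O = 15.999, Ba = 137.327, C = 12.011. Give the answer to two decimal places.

24.32 mass %

Molar mass of BaCO3: 1×137.327 + 1×12.011 + 3×15.999 = 197.335 g/mol.
Mass of O per formula unit: 3 × 15.999 = 47.997 g.
Weight fraction O = 47.997 / 197.335 = 0.2432.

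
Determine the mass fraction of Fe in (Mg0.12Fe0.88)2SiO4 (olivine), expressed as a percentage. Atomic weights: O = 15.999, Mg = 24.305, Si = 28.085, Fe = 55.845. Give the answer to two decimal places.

50.10 weight percent

Molar mass of (Mg0.12Fe0.88)2SiO4: 0.24*24.305 + 1.76*55.845 + 1*28.085 + 4*15.999 = 196.201 g/mol.
Mass of Fe per formula unit: 1.76 × 55.845 = 98.287 g.
Weight fraction Fe = 98.287 / 196.201 = 0.5010.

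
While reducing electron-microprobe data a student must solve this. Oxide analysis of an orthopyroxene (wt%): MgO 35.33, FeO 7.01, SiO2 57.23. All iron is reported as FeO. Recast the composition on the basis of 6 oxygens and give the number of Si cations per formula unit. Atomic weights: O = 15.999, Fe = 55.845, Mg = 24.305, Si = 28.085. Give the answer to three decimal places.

1.985 Si apfu

35.33 wt% MgO ÷ 40.304 g/mol = 0.87659 mol, giving 0.87659 Mg and 0.87659 O.
7.01 wt% FeO ÷ 71.844 g/mol = 0.09757 mol, giving 0.09757 Fe and 0.09757 O.
57.23 wt% SiO2 ÷ 60.083 g/mol = 0.95252 mol, giving 0.95252 Si and 1.90504 O.
Oxygen sums to 2.87920; scaling by 6/2.87920 = 2.08391 puts the formula on 6 O.
Si: 0.95252 × 2.08391 = 1.985 atoms per formula unit.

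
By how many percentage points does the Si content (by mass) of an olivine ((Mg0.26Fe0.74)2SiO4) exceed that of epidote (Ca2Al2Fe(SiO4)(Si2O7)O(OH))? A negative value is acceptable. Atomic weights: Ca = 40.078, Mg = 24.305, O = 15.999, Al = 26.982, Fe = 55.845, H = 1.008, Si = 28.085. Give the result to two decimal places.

First mineral: 28.085 g Si in 187.370 g formula = 14.99 wt% Si.
Second mineral: 84.255 g Si in 483.215 g formula = 17.44 wt% Si.
14.99% − 17.44% gives a difference of -2.45 percentage points.

-2.45 percentage points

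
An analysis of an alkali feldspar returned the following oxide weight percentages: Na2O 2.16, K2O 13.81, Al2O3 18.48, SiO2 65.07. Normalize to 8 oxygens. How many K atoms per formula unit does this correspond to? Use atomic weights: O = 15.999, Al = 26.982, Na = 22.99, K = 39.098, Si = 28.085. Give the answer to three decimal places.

0.811 K apfu

Na2O: 2.16/61.979 = 0.03485 mol → 0.06970 mol Na, 0.03485 mol O.
K2O: 13.81/94.195 = 0.14661 mol → 0.29322 mol K, 0.14661 mol O.
Al2O3: 18.48/101.961 = 0.18125 mol → 0.36250 mol Al, 0.54375 mol O.
SiO2: 65.07/60.083 = 1.08300 mol → 1.08300 mol Si, 2.16600 mol O.
Total oxygen = 2.89121 mol. Normalization factor = 8/2.89121 = 2.76701.
K per 8 O = 0.29322 × 2.76701 = 0.811.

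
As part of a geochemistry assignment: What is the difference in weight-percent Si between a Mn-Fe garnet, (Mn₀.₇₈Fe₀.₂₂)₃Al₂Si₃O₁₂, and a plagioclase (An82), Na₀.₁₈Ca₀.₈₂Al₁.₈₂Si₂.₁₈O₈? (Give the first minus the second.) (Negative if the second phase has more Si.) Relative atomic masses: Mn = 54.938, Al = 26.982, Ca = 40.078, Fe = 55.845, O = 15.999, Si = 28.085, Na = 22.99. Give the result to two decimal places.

-5.24 percentage points

M((Mn₀.₇₈Fe₀.₂₂)₃Al₂Si₃O₁₂) = 495.620 g/mol, so wt% Si = 84.255/495.620 × 100 = 17.00%.
M(Na₀.₁₈Ca₀.₈₂Al₁.₈₂Si₂.₁₈O₈) = 275.327 g/mol, so wt% Si = 61.225/275.327 × 100 = 22.24%.
17.00 − 22.24 = -5.24 pp.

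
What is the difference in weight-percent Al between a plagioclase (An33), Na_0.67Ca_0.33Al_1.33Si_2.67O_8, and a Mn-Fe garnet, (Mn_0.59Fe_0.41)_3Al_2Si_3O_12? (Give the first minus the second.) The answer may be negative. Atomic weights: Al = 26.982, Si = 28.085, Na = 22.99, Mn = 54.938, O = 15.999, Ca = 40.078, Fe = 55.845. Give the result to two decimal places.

First mineral: 35.886 g Al in 267.494 g formula = 13.42 wt% Al.
Second mineral: 53.964 g Al in 496.137 g formula = 10.88 wt% Al.
13.42% − 10.88% gives a difference of 2.54 percentage points.

2.54 percentage points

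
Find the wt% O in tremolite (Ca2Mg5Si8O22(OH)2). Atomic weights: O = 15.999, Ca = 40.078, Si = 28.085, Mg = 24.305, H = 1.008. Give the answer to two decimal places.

47.27 wt%

M(Ca2Mg5Si8O22(OH)2) = 812.353 g/mol.
O contributes 24 × 15.999 = 383.976 g per mole.
383.976/812.353 = 0.4727 → 47.27%.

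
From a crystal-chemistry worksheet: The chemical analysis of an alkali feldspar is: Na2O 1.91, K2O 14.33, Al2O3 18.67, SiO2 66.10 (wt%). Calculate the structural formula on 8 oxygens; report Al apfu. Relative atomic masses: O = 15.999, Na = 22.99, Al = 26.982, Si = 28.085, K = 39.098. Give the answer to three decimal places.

Na2O (M=61.979): mol = 0.03082; Na = 0.06164, O = 0.03082.
K2O (M=94.195): mol = 0.15213; K = 0.30426, O = 0.15213.
Al2O3 (M=101.961): mol = 0.18311; Al = 0.36622, O = 0.54933.
SiO2 (M=60.083): mol = 1.10014; Si = 1.10014, O = 2.20028.
ΣO = 2.93256; factor = 8/ΣO = 2.72799.
Al apfu = 0.36622 × 2.72799 = 0.999.

0.999 Al apfu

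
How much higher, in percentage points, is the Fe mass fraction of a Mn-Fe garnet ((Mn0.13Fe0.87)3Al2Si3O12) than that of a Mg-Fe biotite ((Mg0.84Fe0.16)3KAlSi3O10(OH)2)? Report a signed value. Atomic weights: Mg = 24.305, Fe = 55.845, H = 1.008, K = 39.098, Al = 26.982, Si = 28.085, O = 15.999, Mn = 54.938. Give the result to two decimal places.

23.10 percentage points

Fe in (Mn0.13Fe0.87)3Al2Si3O12: molar mass 497.388 g/mol; 2.61×55.845 = 145.755 g → 29.30 wt%.
Fe in (Mg0.84Fe0.16)3KAlSi3O10(OH)2: molar mass 432.393 g/mol; 0.48×55.845 = 26.806 g → 6.20 wt%.
Difference = 29.30 − 6.20 = 23.10 percentage points.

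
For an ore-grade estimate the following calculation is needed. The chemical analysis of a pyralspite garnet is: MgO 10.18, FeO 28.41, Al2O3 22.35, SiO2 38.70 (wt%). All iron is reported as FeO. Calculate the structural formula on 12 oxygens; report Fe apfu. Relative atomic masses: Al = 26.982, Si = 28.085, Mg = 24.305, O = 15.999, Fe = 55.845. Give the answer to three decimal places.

1.829 Fe apfu

10.18 wt% MgO ÷ 40.304 g/mol = 0.25258 mol, giving 0.25258 Mg and 0.25258 O.
28.41 wt% FeO ÷ 71.844 g/mol = 0.39544 mol, giving 0.39544 Fe and 0.39544 O.
22.35 wt% Al2O3 ÷ 101.961 g/mol = 0.21920 mol, giving 0.43840 Al and 0.65760 O.
38.70 wt% SiO2 ÷ 60.083 g/mol = 0.64411 mol, giving 0.64411 Si and 1.28822 O.
Oxygen sums to 2.59384; scaling by 12/2.59384 = 4.62635 puts the formula on 12 O.
Fe: 0.39544 × 4.62635 = 1.829 atoms per formula unit.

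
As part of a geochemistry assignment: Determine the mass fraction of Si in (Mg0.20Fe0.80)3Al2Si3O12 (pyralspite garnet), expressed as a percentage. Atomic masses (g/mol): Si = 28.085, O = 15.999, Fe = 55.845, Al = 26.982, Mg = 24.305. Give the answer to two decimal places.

Molar mass of (Mg0.20Fe0.80)3Al2Si3O12: 0.60*24.305 + 2.40*55.845 + 2*26.982 + 3*28.085 + 12*15.999 = 478.818 g/mol.
Mass of Si per formula unit: 3 × 28.085 = 84.255 g.
Weight fraction Si = 84.255 / 478.818 = 0.1760.

17.60 mass %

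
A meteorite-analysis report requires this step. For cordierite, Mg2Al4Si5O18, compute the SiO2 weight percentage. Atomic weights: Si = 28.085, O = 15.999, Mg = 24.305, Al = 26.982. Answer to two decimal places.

M(Mg2Al4Si5O18) = 584.945 g/mol; M(SiO2) = 60.083 g/mol.
Moles SiO2 per formula unit = 5 Si ÷ 1 = 5.0000.
SiO2 fraction = (5.0000 × 60.083) / 584.945 = 300.415/584.945 = 0.5136.

51.36 wt%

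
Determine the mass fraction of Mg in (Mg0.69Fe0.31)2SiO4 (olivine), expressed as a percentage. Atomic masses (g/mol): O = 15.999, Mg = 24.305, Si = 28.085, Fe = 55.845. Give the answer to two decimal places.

Formula mass = 1.38×24.305 + 0.62×55.845 + 1×28.085 + 4×15.999 = 160.246 g/mol, of which 33.541 g is Mg.
So Mg makes up 33.541/160.246 = 0.2093 of the mass, i.e. 20.93%.

20.93 wt%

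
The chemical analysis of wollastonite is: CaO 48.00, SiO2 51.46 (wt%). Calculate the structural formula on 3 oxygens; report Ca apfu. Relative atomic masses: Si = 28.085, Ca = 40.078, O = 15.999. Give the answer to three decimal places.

48.00 wt% CaO ÷ 56.077 g/mol = 0.85597 mol, giving 0.85597 Ca and 0.85597 O.
51.46 wt% SiO2 ÷ 60.083 g/mol = 0.85648 mol, giving 0.85648 Si and 1.71296 O.
Oxygen sums to 2.56893; scaling by 3/2.56893 = 1.16780 puts the formula on 3 O.
Ca: 0.85597 × 1.16780 = 1.000 atoms per formula unit.

1.000 Ca apfu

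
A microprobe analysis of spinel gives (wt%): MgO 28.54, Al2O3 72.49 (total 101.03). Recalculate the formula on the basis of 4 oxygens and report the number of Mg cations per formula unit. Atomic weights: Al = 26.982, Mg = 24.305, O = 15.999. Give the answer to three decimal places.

MgO: 28.54/40.304 = 0.70812 mol → 0.70812 mol Mg, 0.70812 mol O.
Al2O3: 72.49/101.961 = 0.71096 mol → 1.42192 mol Al, 2.13288 mol O.
Total oxygen = 2.84100 mol. Normalization factor = 4/2.84100 = 1.40795.
Mg per 4 O = 0.70812 × 1.40795 = 0.997.

0.997 Mg apfu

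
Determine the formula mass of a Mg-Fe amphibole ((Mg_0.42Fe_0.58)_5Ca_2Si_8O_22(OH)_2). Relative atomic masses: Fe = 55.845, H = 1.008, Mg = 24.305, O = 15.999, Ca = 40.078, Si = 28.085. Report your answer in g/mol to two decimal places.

Mg: 2.10 × 24.305 = 51.0405
Fe: 2.90 × 55.845 = 161.9505
Ca: 2 × 40.078 = 80.1560
Si: 8 × 28.085 = 224.6800
O: 24 × 15.999 = 383.9760
H: 2 × 1.008 = 2.0160
Summing the contributions gives the formula mass.

903.82 g/mol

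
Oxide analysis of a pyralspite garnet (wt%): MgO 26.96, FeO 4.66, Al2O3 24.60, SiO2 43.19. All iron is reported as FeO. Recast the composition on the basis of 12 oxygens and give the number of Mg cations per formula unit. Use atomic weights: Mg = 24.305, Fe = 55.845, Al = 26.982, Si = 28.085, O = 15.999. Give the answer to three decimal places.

2.772 Mg apfu

MgO: 26.96/40.304 = 0.66892 mol → 0.66892 mol Mg, 0.66892 mol O.
FeO: 4.66/71.844 = 0.06486 mol → 0.06486 mol Fe, 0.06486 mol O.
Al2O3: 24.60/101.961 = 0.24127 mol → 0.48254 mol Al, 0.72381 mol O.
SiO2: 43.19/60.083 = 0.71884 mol → 0.71884 mol Si, 1.43768 mol O.
Total oxygen = 2.89527 mol. Normalization factor = 12/2.89527 = 4.14469.
Mg per 12 O = 0.66892 × 4.14469 = 2.772.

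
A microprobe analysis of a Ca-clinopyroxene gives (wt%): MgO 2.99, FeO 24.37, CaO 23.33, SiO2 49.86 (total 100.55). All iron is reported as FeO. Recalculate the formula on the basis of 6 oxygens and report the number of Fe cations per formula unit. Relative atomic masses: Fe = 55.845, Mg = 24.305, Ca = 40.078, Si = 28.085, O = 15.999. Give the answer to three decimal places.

0.818 Fe apfu

MgO (M=40.304): mol = 0.07419; Mg = 0.07419, O = 0.07419.
FeO (M=71.844): mol = 0.33921; Fe = 0.33921, O = 0.33921.
CaO (M=56.077): mol = 0.41604; Ca = 0.41604, O = 0.41604.
SiO2 (M=60.083): mol = 0.82985; Si = 0.82985, O = 1.65970.
ΣO = 2.48914; factor = 6/ΣO = 2.41047.
Fe apfu = 0.33921 × 2.41047 = 0.818.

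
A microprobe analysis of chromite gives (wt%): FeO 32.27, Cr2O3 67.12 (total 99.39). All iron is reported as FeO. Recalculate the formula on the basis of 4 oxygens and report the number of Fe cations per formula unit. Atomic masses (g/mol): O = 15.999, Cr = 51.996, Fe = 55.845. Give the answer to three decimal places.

FeO (M=71.844): mol = 0.44917; Fe = 0.44917, O = 0.44917.
Cr2O3 (M=151.989): mol = 0.44161; Cr = 0.88322, O = 1.32483.
ΣO = 1.77400; factor = 4/ΣO = 2.25479.
Fe apfu = 0.44917 × 2.25479 = 1.013.

1.013 Fe apfu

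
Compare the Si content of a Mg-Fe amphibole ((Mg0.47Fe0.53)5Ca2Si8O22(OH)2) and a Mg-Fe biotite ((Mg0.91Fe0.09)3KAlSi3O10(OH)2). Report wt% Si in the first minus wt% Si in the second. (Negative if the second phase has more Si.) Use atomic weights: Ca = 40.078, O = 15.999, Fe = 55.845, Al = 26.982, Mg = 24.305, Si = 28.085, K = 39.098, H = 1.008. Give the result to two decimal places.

M((Mg0.47Fe0.53)5Ca2Si8O22(OH)2) = 895.934 g/mol, so wt% Si = 224.680/895.934 × 100 = 25.08%.
M((Mg0.91Fe0.09)3KAlSi3O10(OH)2) = 425.770 g/mol, so wt% Si = 84.255/425.770 × 100 = 19.79%.
25.08 − 19.79 = 5.29 pp.

5.29 percentage points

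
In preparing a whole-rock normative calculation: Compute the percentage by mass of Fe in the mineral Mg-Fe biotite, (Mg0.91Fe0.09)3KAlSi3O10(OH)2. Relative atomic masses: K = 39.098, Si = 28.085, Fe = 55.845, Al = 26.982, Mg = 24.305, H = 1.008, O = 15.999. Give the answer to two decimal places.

Formula mass = 2.73×24.305 + 0.27×55.845 + 1×39.098 + 1×26.982 + 3×28.085 + 12×15.999 + 2×1.008 = 425.770 g/mol, of which 15.078 g is Fe.
So Fe makes up 15.078/425.770 = 0.0354 of the mass, i.e. 3.54%.

3.54 weight percent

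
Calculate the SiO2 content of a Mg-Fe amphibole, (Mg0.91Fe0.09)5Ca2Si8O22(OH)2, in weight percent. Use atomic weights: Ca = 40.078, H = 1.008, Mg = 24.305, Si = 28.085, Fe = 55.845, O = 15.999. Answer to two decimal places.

M((Mg0.91Fe0.09)5Ca2Si8O22(OH)2) = 826.546 g/mol; M(SiO2) = 60.083 g/mol.
Moles SiO2 per formula unit = 8 Si ÷ 1 = 8.0000.
SiO2 fraction = (8.0000 × 60.083) / 826.546 = 480.664/826.546 = 0.5815.

58.15 wt%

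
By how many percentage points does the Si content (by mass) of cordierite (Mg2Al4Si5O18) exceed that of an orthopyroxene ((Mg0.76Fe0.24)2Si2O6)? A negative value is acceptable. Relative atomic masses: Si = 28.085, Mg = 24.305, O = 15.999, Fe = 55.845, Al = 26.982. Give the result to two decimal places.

Si in Mg2Al4Si5O18: molar mass 584.945 g/mol; 5×28.085 = 140.425 g → 24.01 wt%.
Si in (Mg0.76Fe0.24)2Si2O6: molar mass 215.913 g/mol; 2×28.085 = 56.170 g → 26.02 wt%.
Difference = 24.01 − 26.02 = -2.01 percentage points.

-2.01 percentage points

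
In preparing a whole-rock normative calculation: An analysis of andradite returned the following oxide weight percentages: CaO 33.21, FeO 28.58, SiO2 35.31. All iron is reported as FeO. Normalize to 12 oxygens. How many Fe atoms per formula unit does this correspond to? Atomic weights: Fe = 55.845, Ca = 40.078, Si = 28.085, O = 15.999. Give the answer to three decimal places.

33.21 wt% CaO ÷ 56.077 g/mol = 0.59222 mol, giving 0.59222 Ca and 0.59222 O.
28.58 wt% FeO ÷ 71.844 g/mol = 0.39781 mol, giving 0.39781 Fe and 0.39781 O.
35.31 wt% SiO2 ÷ 60.083 g/mol = 0.58769 mol, giving 0.58769 Si and 1.17538 O.
Oxygen sums to 2.16541; scaling by 12/2.16541 = 5.54168 puts the formula on 12 O.
Fe: 0.39781 × 5.54168 = 2.205 atoms per formula unit.

2.205 Fe apfu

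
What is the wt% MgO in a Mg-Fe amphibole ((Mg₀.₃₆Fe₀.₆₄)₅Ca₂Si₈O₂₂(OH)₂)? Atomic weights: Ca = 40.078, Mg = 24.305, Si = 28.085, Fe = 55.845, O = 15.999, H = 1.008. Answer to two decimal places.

7.94 wt%

M((Mg₀.₃₆Fe₀.₆₄)₅Ca₂Si₈O₂₂(OH)₂) = 913.281 g/mol; M(MgO) = 40.304 g/mol.
Moles MgO per formula unit = 1.80 Mg ÷ 1 = 1.8000.
MgO fraction = (1.8000 × 40.304) / 913.281 = 72.547/913.281 = 0.0794.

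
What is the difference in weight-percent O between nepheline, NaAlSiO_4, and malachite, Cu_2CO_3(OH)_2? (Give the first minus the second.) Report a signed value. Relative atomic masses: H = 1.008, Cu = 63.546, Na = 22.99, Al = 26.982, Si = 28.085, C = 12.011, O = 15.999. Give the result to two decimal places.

M(NaAlSiO_4) = 142.053 g/mol, so wt% O = 63.996/142.053 × 100 = 45.05%.
M(Cu_2CO_3(OH)_2) = 221.114 g/mol, so wt% O = 79.995/221.114 × 100 = 36.18%.
45.05 − 36.18 = 8.87 pp.

8.87 percentage points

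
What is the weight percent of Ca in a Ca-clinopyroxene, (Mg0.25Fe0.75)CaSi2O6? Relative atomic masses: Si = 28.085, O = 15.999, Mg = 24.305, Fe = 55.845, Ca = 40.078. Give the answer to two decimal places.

16.69 mass %

Molar mass of (Mg0.25Fe0.75)CaSi2O6: 0.25·24.305 + 0.75·55.845 + 1·40.078 + 2·28.085 + 6·15.999 = 240.202 g/mol.
Mass of Ca per formula unit: 1 × 40.078 = 40.078 g.
Weight fraction Ca = 40.078 / 240.202 = 0.1669.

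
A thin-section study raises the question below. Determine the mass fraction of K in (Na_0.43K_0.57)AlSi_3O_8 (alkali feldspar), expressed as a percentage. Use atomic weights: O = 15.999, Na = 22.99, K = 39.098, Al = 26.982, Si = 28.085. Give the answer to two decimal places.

8.21 mass %

Formula mass = 0.43·22.99 + 0.57·39.098 + 1·26.982 + 3·28.085 + 8·15.999 = 271.401 g/mol, of which 22.286 g is K.
So K makes up 22.286/271.401 = 0.0821 of the mass, i.e. 8.21%.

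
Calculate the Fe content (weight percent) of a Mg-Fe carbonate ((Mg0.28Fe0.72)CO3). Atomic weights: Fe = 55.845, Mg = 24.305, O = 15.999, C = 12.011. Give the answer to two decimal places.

37.57 weight percent

M((Mg0.28Fe0.72)CO3) = 107.022 g/mol.
Fe contributes 0.72 × 55.845 = 40.208 g per mole.
40.208/107.022 = 0.3757 → 37.57%.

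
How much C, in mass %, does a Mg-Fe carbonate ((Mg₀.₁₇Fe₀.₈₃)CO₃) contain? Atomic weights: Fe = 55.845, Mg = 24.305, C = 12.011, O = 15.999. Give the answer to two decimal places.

10.87 mass %

Formula mass = 0.17×24.305 + 0.83×55.845 + 1×12.011 + 3×15.999 = 110.491 g/mol, of which 12.011 g is C.
So C makes up 12.011/110.491 = 0.1087 of the mass, i.e. 10.87%.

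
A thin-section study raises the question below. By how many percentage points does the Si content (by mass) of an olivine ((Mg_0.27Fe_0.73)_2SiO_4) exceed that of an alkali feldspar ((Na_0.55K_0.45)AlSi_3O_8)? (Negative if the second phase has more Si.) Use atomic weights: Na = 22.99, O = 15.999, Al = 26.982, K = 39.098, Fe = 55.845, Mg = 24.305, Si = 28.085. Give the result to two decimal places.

Si in (Mg_0.27Fe_0.73)_2SiO_4: molar mass 186.739 g/mol; 1×28.085 = 28.085 g → 15.04 wt%.
Si in (Na_0.55K_0.45)AlSi_3O_8: molar mass 269.468 g/mol; 3×28.085 = 84.255 g → 31.27 wt%.
Difference = 15.04 − 31.27 = -16.23 percentage points.

-16.23 percentage points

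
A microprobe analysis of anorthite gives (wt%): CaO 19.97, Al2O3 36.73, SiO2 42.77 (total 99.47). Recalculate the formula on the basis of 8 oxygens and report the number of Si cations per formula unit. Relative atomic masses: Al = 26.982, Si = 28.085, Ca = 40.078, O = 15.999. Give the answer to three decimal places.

CaO: 19.97/56.077 = 0.35612 mol → 0.35612 mol Ca, 0.35612 mol O.
Al2O3: 36.73/101.961 = 0.36024 mol → 0.72048 mol Al, 1.08072 mol O.
SiO2: 42.77/60.083 = 0.71185 mol → 0.71185 mol Si, 1.42370 mol O.
Total oxygen = 2.86054 mol. Normalization factor = 8/2.86054 = 2.79667.
Si per 8 O = 0.71185 × 2.79667 = 1.991.

1.991 Si apfu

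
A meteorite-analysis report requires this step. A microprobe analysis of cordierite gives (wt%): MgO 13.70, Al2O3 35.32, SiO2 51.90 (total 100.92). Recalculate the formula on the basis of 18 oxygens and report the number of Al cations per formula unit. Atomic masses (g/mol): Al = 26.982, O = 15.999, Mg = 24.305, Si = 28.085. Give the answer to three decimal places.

4.014 Al apfu

MgO (M=40.304): mol = 0.33992; Mg = 0.33992, O = 0.33992.
Al2O3 (M=101.961): mol = 0.34641; Al = 0.69282, O = 1.03923.
SiO2 (M=60.083): mol = 0.86381; Si = 0.86381, O = 1.72762.
ΣO = 3.10677; factor = 18/ΣO = 5.79380.
Al apfu = 0.69282 × 5.79380 = 4.014.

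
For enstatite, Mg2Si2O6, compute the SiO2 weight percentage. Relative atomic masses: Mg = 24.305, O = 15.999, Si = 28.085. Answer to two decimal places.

59.85 wt%

M(Mg2Si2O6) = 200.774 g/mol; M(SiO2) = 60.083 g/mol.
Moles SiO2 per formula unit = 2 Si ÷ 1 = 2.0000.
SiO2 fraction = (2.0000 × 60.083) / 200.774 = 120.166/200.774 = 0.5985.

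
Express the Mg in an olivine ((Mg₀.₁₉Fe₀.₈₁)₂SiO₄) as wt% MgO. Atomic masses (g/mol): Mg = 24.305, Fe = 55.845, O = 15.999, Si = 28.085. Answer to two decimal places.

7.99 wt%

Formula mass = 191.786 g/mol.
0.38 Mg → 0.3800 mol MgO per formula unit; M(MgO) = 40.304, so MgO mass = 15.316 g.
15.316/191.786 × 100 = 7.99 wt%.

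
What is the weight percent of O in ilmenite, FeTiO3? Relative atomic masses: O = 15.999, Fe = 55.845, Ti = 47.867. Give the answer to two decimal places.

31.64 weight percent

Molar mass of FeTiO3: 1×55.845 + 1×47.867 + 3×15.999 = 151.709 g/mol.
Mass of O per formula unit: 3 × 15.999 = 47.997 g.
Weight fraction O = 47.997 / 151.709 = 0.3164.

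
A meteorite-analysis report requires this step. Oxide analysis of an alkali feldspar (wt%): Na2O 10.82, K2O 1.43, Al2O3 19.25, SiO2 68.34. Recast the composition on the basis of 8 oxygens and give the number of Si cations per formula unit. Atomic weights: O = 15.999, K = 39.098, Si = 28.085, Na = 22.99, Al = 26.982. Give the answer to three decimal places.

Na2O: 10.82/61.979 = 0.17458 mol → 0.34916 mol Na, 0.17458 mol O.
K2O: 1.43/94.195 = 0.01518 mol → 0.03036 mol K, 0.01518 mol O.
Al2O3: 19.25/101.961 = 0.18880 mol → 0.37760 mol Al, 0.56640 mol O.
SiO2: 68.34/60.083 = 1.13743 mol → 1.13743 mol Si, 2.27486 mol O.
Total oxygen = 3.03102 mol. Normalization factor = 8/3.03102 = 2.63938.
Si per 8 O = 1.13743 × 2.63938 = 3.002.

3.002 Si apfu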